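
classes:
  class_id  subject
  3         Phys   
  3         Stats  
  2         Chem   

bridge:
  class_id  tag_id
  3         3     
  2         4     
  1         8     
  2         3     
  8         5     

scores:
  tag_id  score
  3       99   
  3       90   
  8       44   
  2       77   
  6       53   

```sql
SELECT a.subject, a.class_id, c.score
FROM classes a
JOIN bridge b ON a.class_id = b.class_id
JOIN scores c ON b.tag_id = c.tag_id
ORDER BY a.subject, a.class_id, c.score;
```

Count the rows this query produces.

6

Step 1 — a INNER JOIN b on class_id → 4 row(s).
Then INNER JOIN `scores c` on tag_id: keep only rows whose b.tag_id appears in c.
Result: 6 row(s).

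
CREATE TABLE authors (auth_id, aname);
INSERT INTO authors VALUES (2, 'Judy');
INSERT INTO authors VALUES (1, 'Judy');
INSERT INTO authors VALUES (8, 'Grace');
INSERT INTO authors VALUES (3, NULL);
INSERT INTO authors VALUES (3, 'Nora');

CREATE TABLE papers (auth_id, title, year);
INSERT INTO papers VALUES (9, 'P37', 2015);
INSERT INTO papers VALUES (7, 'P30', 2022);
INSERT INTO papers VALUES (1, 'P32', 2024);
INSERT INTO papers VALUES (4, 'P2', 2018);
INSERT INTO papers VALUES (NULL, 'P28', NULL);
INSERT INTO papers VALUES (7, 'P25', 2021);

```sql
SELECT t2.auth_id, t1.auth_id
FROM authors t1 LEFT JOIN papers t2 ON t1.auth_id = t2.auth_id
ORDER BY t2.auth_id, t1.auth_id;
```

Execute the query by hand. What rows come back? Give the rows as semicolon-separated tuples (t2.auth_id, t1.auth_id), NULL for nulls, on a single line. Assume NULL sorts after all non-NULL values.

LEFT JOIN keeps every row from `authors`; unmatched rows get NULL for `papers`'s columns.
Matching on t1.auth_id = t2.auth_id. A NULL in a compared column never satisfies the condition.
Matched pairs: 1; unmatched t1 rows kept: 4.

(1, 1); (NULL, 2); (NULL, 3); (NULL, 3); (NULL, 8)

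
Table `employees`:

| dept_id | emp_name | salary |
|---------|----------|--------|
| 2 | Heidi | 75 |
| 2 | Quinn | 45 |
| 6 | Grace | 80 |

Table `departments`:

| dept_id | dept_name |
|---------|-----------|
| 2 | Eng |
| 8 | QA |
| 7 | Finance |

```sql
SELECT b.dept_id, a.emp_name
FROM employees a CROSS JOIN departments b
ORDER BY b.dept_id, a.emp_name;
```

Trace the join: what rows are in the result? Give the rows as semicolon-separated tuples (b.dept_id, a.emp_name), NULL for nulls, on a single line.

(2, Grace); (2, Heidi); (2, Quinn); (7, Grace); (7, Heidi); (7, Quinn); (8, Grace); (8, Heidi); (8, Quinn)

CROSS JOIN pairs every row of `employees` with every row of `departments`: 3 × 3 = 9 rows.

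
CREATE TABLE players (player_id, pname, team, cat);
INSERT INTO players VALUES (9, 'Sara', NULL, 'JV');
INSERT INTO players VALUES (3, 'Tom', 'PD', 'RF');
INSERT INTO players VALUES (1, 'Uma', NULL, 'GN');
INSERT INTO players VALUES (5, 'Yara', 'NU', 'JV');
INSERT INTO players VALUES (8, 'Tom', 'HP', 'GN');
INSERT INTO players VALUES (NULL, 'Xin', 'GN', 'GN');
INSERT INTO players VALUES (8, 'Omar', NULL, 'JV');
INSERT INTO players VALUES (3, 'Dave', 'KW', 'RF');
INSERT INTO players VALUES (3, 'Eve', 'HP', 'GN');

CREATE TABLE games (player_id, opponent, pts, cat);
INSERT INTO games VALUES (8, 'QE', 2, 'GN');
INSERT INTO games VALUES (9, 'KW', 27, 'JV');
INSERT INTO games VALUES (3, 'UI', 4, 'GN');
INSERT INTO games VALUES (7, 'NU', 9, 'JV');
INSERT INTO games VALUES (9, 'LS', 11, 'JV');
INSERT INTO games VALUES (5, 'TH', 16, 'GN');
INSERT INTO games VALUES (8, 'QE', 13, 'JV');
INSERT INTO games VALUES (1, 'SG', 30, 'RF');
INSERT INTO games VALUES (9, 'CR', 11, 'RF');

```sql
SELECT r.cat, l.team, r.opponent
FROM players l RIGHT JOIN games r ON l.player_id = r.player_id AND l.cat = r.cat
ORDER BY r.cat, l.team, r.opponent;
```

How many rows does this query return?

9

RIGHT JOIN keeps every row from `games`; unmatched rows get NULL for `players`'s columns.
Matching on l.player_id = r.player_id AND l.cat = r.cat. A NULL in a compared column never satisfies the condition.
- l (player_id=9, cat=JV) pairs with 2 row(s) of r.
- l (player_id=3, cat=RF) has no partner in r.
- l (player_id=1, cat=GN) has no partner in r.
- l (player_id=5, cat=JV) has no partner in r.
- l (player_id=8, cat=GN) pairs with 1 row(s) of r.
- l (player_id=NULL, cat=GN) has no partner in r.
- l (player_id=8, cat=JV) pairs with 1 row(s) of r.
- l (player_id=3, cat=RF) has no partner in r.
- l (player_id=3, cat=GN) pairs with 1 row(s) of r.
- plus 4 unmatched r row(s), each kept with NULL l columns.
Total: 5 matched + 4 padded = 9 rows.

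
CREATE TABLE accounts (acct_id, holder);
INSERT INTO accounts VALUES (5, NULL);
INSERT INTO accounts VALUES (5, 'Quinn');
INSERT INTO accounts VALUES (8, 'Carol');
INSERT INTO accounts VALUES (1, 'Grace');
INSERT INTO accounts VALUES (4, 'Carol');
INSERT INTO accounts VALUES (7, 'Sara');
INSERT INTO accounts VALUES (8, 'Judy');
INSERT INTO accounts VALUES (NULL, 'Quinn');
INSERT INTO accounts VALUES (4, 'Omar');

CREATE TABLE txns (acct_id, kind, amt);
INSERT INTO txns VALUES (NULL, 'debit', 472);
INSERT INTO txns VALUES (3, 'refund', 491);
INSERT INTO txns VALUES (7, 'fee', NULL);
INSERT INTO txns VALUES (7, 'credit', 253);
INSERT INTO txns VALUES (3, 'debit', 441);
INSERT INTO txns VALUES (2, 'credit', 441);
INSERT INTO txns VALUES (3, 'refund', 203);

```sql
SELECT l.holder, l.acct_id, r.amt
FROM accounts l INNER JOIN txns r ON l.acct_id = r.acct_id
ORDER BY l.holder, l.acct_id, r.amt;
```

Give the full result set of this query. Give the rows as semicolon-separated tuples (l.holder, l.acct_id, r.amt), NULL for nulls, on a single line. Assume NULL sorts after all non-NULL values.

(Sara, 7, 253); (Sara, 7, NULL)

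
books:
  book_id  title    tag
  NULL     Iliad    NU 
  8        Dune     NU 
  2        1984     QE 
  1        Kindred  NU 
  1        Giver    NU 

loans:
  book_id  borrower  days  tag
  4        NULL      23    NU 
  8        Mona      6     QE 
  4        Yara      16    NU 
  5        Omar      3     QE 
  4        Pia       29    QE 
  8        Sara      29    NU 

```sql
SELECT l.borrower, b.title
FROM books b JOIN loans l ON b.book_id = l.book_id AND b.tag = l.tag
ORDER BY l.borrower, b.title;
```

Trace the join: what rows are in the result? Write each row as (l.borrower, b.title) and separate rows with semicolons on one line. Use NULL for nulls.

(Sara, Dune)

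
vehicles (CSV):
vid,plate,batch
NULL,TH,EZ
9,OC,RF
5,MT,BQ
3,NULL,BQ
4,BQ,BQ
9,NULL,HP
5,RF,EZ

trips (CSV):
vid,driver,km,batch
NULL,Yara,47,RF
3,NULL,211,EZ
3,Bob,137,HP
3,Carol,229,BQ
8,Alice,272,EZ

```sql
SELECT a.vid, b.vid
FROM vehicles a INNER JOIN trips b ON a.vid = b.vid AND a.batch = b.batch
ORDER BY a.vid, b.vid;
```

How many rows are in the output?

1

INNER JOIN keeps only pairs where the ON condition holds.
Matching on a.vid = b.vid AND a.batch = b.batch. A NULL in a compared column never satisfies the condition.
- a row (vid=NULL, batch=EZ): no match → dropped.
- a row (vid=9, batch=RF): no match → dropped.
- a row (vid=5, batch=BQ): no match → dropped.
- a row (vid=3, batch=BQ): matches 1 b row(s) → 1 output row(s).
- a row (vid=4, batch=BQ): no match → dropped.
- a row (vid=9, batch=HP): no match → dropped.
- a row (vid=5, batch=EZ): no match → dropped.
Total: 1 rows.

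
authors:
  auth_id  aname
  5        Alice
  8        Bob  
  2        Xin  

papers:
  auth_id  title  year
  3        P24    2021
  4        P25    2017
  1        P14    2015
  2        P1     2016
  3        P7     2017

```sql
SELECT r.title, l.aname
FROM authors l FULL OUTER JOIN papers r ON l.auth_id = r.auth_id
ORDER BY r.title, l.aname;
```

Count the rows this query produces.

FULL OUTER JOIN keeps every row from both sides; unmatched rows get NULL for the other side's columns.
Matching on l.auth_id = r.auth_id.
- l (auth_id=5) has no partner → padded with NULL.
- l (auth_id=8) has no partner → padded with NULL.
- l (auth_id=2) pairs with 1 row(s) of r.
- 4 r row(s) had no l match → kept, l columns NULL.
Total: 1 matched + 6 padded = 7 rows.

7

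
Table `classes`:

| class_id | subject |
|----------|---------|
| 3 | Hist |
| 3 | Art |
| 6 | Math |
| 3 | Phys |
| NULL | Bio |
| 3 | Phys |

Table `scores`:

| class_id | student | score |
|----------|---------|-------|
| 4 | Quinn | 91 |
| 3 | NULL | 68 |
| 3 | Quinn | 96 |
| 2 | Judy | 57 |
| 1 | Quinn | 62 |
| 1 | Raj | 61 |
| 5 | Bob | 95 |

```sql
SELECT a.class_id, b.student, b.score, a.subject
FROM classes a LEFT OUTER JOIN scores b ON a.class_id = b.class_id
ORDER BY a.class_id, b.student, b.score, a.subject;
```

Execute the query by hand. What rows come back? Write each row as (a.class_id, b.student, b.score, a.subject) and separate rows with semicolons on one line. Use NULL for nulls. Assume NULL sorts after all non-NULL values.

LEFT JOIN keeps every row from `classes`; unmatched rows get NULL for `scores`'s columns.
Matching on a.class_id = b.class_id. A NULL in a compared column never satisfies the condition.
- a[0] class_id=3 → 2 match(es) in b → 2 row(s).
- a[1] class_id=3 → 2 match(es) in b → 2 row(s).
- a[2] class_id=6 → no match; kept with NULLs on the b side.
- a[3] class_id=3 → 2 match(es) in b → 2 row(s).
- a[4] class_id=NULL → no match; kept with NULLs on the b side.
- a[5] class_id=3 → 2 match(es) in b → 2 row(s).
After projecting and ordering:
a.class_id | b.student | b.score | a.subject
3 | Quinn | 96 | Art
3 | Quinn | 96 | Hist
3 | Quinn | 96 | Phys
3 | Quinn | 96 | Phys
3 | NULL | 68 | Art
3 | NULL | 68 | Hist
3 | NULL | 68 | Phys
3 | NULL | 68 | Phys
6 | NULL | NULL | Math
NULL | NULL | NULL | Bio

(3, Quinn, 96, Art); (3, Quinn, 96, Hist); (3, Quinn, 96, Phys); (3, Quinn, 96, Phys); (3, NULL, 68, Art); (3, NULL, 68, Hist); (3, NULL, 68, Phys); (3, NULL, 68, Phys); (6, NULL, NULL, Math); (NULL, NULL, NULL, Bio)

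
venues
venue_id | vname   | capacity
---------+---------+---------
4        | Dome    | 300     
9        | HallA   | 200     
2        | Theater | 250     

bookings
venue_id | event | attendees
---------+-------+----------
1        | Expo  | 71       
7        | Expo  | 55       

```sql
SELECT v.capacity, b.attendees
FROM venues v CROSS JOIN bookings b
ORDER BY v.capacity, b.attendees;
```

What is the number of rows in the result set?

CROSS JOIN pairs every row of `venues` with every row of `bookings`: 3 × 2 = 6 rows.

6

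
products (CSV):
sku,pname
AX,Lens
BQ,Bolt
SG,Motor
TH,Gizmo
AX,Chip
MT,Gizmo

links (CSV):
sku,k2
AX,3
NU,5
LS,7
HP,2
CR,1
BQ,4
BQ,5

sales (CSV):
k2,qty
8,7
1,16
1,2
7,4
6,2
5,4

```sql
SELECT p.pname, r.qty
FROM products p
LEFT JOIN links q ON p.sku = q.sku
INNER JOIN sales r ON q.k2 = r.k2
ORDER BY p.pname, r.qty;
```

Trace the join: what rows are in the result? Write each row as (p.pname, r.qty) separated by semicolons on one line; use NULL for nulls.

(Bolt, 4)

Step 1 — p LEFT JOIN q on sku → 7 row(s).
Then INNER JOIN `sales r` on k2: keep only rows whose q.k2 appears in r.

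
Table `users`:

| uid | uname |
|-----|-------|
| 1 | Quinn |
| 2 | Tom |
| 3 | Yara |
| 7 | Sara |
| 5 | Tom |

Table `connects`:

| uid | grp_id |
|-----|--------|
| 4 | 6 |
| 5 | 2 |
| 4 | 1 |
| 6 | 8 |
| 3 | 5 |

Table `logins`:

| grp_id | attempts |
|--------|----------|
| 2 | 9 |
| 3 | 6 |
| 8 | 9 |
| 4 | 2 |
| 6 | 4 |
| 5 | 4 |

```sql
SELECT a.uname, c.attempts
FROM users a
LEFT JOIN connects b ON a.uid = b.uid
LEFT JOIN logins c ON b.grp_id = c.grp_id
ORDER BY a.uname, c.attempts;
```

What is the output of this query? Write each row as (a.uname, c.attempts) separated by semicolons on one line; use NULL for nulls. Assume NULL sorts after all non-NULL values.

Step 1 — a LEFT JOIN b on uid → 5 row(s).
Then LEFT JOIN `logins c` on grp_id: each of those 5 rows is kept; rows whose b.grp_id has no match in c get NULL for c's columns.

(Quinn, NULL); (Sara, NULL); (Tom, 9); (Tom, NULL); (Yara, 4)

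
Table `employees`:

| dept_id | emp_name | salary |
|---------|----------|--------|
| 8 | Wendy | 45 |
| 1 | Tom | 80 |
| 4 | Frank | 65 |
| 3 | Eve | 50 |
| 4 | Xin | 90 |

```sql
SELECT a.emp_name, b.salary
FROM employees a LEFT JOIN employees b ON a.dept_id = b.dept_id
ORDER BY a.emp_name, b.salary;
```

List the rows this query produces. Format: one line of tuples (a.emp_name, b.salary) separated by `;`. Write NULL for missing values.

LEFT JOIN keeps every row from `employees a`; unmatched rows get NULL for `employees b`'s columns.
Matching on a.dept_id = b.dept_id.
- a (dept_id=8) pairs with 1 row(s) of b.
- a (dept_id=1) pairs with 1 row(s) of b.
- a (dept_id=4) pairs with 2 row(s) of b.
- a (dept_id=3) pairs with 1 row(s) of b.
- a (dept_id=4) pairs with 2 row(s) of b.
After projecting and ordering:
a.emp_name | b.salary
Eve | 50
Frank | 65
Frank | 90
Tom | 80
Wendy | 45
Xin | 65
Xin | 90

(Eve, 50); (Frank, 65); (Frank, 90); (Tom, 80); (Wendy, 45); (Xin, 65); (Xin, 90)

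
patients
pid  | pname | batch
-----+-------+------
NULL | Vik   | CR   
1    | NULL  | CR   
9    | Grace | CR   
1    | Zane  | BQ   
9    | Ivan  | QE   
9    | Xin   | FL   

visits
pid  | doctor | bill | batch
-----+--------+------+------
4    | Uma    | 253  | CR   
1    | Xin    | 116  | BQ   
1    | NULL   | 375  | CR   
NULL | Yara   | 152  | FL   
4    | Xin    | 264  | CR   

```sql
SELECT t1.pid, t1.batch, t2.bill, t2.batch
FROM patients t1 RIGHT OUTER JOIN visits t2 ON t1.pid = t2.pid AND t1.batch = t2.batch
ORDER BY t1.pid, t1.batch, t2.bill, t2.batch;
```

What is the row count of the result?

5

RIGHT JOIN keeps every row from `visits`; unmatched rows get NULL for `patients`'s columns.
Matching on t1.pid = t2.pid AND t1.batch = t2.batch. A NULL in a compared column never satisfies the condition.
- t1 row (pid=NULL, batch=CR): no match.
- t1 row (pid=1, batch=CR): matches 1 t2 row(s) → 1 output row(s).
- t1 row (pid=9, batch=CR): no match.
- t1 row (pid=1, batch=BQ): matches 1 t2 row(s) → 1 output row(s).
- t1 row (pid=9, batch=QE): no match.
- t1 row (pid=9, batch=FL): no match.
- 3 t2 row(s) had no t1 match → kept, t1 columns NULL.
Total: 2 matched + 3 padded = 5 rows.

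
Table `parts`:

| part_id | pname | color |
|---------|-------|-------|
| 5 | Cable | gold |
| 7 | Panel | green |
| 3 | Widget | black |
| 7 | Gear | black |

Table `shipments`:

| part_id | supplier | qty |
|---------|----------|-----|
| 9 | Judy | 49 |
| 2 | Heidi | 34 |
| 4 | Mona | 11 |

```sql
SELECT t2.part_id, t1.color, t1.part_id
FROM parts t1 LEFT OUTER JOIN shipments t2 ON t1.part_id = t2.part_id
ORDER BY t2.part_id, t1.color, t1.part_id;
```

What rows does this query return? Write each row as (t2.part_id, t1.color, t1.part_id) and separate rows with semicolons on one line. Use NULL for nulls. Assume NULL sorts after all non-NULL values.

LEFT JOIN keeps every row from `parts`; unmatched rows get NULL for `shipments`'s columns.
Matching on t1.part_id = t2.part_id.
Matched pairs: 0; unmatched t1 rows kept: 4.

(NULL, black, 3); (NULL, black, 7); (NULL, gold, 5); (NULL, green, 7)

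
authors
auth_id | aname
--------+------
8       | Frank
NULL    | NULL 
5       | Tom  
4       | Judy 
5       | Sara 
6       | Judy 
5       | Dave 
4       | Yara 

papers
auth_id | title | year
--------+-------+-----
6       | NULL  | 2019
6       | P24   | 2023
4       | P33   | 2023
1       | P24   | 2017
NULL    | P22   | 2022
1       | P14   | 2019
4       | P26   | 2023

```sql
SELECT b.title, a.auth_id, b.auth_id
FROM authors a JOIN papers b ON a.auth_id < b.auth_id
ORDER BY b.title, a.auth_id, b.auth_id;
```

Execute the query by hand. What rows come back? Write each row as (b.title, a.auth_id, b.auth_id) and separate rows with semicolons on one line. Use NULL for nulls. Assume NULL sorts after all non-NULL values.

INNER JOIN keeps only pairs where the ON condition holds.
Matching on a.auth_id < b.auth_id. A NULL in a compared column never satisfies the condition.
- auth_id=8: no matching b row, dropped.
- auth_id=NULL: no matching b row, dropped.
- auth_id=5: 2 matching b row(s), so 2 row(s) emitted.
- auth_id=4: 2 matching b row(s), so 2 row(s) emitted.
- auth_id=5: 2 matching b row(s), so 2 row(s) emitted.
- auth_id=6: no matching b row, dropped.
- auth_id=5: 2 matching b row(s), so 2 row(s) emitted.
- auth_id=4: 2 matching b row(s), so 2 row(s) emitted.
After projecting and ordering:
b.title | a.auth_id | b.auth_id
P24 | 4 | 6
P24 | 4 | 6
P24 | 5 | 6
P24 | 5 | 6
P24 | 5 | 6
NULL | 4 | 6
NULL | 4 | 6
NULL | 5 | 6
NULL | 5 | 6
NULL | 5 | 6

(P24, 4, 6); (P24, 4, 6); (P24, 5, 6); (P24, 5, 6); (P24, 5, 6); (NULL, 4, 6); (NULL, 4, 6); (NULL, 5, 6); (NULL, 5, 6); (NULL, 5, 6)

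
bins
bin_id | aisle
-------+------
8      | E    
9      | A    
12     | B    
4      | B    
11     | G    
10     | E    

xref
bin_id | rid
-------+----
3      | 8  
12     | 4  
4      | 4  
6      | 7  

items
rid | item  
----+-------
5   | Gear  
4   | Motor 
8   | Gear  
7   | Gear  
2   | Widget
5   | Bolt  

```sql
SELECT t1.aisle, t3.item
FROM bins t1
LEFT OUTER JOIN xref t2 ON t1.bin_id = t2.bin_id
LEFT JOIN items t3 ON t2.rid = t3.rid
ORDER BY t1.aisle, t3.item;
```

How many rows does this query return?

Joins associate left-to-right: bins LEFT JOIN xref on bin_id gives 6 intermediate row(s).
Then LEFT JOIN `items t3` on rid: each of those 6 rows is kept; rows whose t2.rid has no match in t3 get NULL for t3's columns.
Result: 6 row(s).

6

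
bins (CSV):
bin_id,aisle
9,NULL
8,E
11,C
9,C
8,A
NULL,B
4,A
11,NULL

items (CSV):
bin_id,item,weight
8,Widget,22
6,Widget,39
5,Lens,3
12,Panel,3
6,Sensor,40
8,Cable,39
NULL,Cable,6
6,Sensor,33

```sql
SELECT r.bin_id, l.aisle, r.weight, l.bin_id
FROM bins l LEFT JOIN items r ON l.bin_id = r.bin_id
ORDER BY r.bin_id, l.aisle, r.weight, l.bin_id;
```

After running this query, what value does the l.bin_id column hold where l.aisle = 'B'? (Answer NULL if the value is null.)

LEFT JOIN keeps every row from `bins`; unmatched rows get NULL for `items`'s columns.
Matching on l.bin_id = r.bin_id. A NULL in a compared column never satisfies the condition.
- l[0] bin_id=9 → no match; kept with NULLs on the r side.
- l[1] bin_id=8 → 2 match(es) in r → 2 row(s).
- l[2] bin_id=11 → no match; kept with NULLs on the r side.
- l[3] bin_id=9 → no match; kept with NULLs on the r side.
- l[4] bin_id=8 → 2 match(es) in r → 2 row(s).
- l[5] bin_id=NULL → no match; kept with NULLs on the r side.
- l[6] bin_id=4 → no match; kept with NULLs on the r side.
- l[7] bin_id=11 → no match; kept with NULLs on the r side.

NULL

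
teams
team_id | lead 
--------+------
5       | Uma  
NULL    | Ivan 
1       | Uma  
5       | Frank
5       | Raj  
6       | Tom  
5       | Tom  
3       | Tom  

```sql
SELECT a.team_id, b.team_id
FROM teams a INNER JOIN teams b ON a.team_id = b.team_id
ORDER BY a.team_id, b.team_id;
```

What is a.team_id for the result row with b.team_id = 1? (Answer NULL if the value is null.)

INNER JOIN keeps only pairs where the ON condition holds.
Matching on a.team_id = b.team_id. A NULL in a compared column never satisfies the condition.
Matched pairs: 19.

1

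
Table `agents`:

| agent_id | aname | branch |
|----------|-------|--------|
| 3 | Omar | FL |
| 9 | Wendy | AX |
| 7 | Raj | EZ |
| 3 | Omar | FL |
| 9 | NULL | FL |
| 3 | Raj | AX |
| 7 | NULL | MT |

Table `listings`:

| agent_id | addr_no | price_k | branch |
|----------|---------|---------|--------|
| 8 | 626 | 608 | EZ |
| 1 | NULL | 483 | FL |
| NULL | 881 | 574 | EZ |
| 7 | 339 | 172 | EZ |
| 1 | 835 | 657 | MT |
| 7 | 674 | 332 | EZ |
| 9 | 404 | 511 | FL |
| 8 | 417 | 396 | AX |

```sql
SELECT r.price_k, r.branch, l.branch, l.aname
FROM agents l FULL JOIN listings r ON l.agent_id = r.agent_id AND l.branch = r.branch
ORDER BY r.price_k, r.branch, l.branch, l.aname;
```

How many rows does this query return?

FULL OUTER JOIN keeps every row from both sides; unmatched rows get NULL for the other side's columns.
Matching on l.agent_id = r.agent_id AND l.branch = r.branch. A NULL in a compared column never satisfies the condition.
- l[0] agent_id=3, branch=FL → no match; kept with NULLs on the r side.
- l[1] agent_id=9, branch=AX → no match; kept with NULLs on the r side.
- l[2] agent_id=7, branch=EZ → 2 match(es) in r → 2 row(s).
- l[3] agent_id=3, branch=FL → no match; kept with NULLs on the r side.
- l[4] agent_id=9, branch=FL → 1 match(es) in r → 1 row(s).
- l[5] agent_id=3, branch=AX → no match; kept with NULLs on the r side.
- l[6] agent_id=7, branch=MT → no match; kept with NULLs on the r side.
- 5 r row(s) had no l match → kept, l columns NULL.
Total: 3 matched + 10 padded = 13 rows.

13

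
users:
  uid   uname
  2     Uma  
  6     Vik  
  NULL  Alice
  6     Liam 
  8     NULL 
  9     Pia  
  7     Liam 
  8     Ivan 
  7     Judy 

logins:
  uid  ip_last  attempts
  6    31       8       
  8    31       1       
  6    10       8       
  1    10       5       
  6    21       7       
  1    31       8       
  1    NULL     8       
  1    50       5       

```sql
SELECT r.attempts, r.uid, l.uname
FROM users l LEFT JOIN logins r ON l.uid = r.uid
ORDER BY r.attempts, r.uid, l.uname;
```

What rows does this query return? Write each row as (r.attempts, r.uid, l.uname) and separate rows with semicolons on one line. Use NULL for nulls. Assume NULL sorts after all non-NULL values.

(1, 8, Ivan); (1, 8, NULL); (7, 6, Liam); (7, 6, Vik); (8, 6, Liam); (8, 6, Liam); (8, 6, Vik); (8, 6, Vik); (NULL, NULL, Alice); (NULL, NULL, Judy); (NULL, NULL, Liam); (NULL, NULL, Pia); (NULL, NULL, Uma)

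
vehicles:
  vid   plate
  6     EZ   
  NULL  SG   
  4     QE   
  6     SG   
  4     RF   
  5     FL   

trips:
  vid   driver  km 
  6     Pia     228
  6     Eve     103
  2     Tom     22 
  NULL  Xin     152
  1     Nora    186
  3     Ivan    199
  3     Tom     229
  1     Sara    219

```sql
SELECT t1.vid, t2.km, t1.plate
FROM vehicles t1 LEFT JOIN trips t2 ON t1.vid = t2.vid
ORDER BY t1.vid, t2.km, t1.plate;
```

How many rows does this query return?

8

LEFT JOIN keeps every row from `vehicles`; unmatched rows get NULL for `trips`'s columns.
Matching on t1.vid = t2.vid. A NULL in a compared column never satisfies the condition.
- vid=6: 2 matching t2 row(s), so 2 row(s) emitted.
- vid=NULL: no t2 row matches, row kept with t2 columns NULL.
- vid=4: no t2 row matches, row kept with t2 columns NULL.
- vid=6: 2 matching t2 row(s), so 2 row(s) emitted.
- vid=4: no t2 row matches, row kept with t2 columns NULL.
- vid=5: no t2 row matches, row kept with t2 columns NULL.
Total: 4 matched + 4 padded = 8 rows.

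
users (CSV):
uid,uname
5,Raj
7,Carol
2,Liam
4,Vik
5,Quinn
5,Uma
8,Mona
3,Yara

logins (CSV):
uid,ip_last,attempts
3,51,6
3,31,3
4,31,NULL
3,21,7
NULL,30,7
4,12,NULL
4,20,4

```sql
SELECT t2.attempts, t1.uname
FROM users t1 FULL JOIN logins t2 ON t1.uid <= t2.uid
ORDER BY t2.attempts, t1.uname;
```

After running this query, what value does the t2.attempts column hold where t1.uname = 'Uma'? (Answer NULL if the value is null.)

NULL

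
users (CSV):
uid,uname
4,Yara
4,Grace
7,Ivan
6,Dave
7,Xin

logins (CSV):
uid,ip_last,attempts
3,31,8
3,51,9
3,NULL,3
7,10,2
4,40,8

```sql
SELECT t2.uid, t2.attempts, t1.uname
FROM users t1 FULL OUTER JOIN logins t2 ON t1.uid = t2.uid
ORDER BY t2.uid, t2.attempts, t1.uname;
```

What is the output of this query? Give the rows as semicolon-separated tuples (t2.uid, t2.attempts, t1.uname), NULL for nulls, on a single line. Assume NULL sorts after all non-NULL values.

(3, 3, NULL); (3, 8, NULL); (3, 9, NULL); (4, 8, Grace); (4, 8, Yara); (7, 2, Ivan); (7, 2, Xin); (NULL, NULL, Dave)

FULL OUTER JOIN keeps every row from both sides; unmatched rows get NULL for the other side's columns.
Matching on t1.uid = t2.uid.
- t1 row (uid=4): matches 1 t2 row(s) → 1 output row(s).
- t1 row (uid=4): matches 1 t2 row(s) → 1 output row(s).
- t1 row (uid=7): matches 1 t2 row(s) → 1 output row(s).
- t1 row (uid=6): no match → kept, t2 columns NULL.
- t1 row (uid=7): matches 1 t2 row(s) → 1 output row(s).
- 3 row(s) from t2 found no t1 partner → padded with NULL.
After projecting and ordering:
t2.uid | t2.attempts | t1.uname
3 | 3 | NULL
3 | 8 | NULL
3 | 9 | NULL
4 | 8 | Grace
4 | 8 | Yara
7 | 2 | Ivan
7 | 2 | Xin
NULL | NULL | Dave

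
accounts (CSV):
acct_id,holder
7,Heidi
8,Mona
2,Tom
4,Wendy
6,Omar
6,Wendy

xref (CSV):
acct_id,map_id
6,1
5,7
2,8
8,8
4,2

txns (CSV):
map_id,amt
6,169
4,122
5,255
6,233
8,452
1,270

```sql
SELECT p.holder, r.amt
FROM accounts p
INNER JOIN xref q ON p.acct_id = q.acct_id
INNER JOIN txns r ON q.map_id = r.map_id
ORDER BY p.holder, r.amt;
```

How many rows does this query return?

4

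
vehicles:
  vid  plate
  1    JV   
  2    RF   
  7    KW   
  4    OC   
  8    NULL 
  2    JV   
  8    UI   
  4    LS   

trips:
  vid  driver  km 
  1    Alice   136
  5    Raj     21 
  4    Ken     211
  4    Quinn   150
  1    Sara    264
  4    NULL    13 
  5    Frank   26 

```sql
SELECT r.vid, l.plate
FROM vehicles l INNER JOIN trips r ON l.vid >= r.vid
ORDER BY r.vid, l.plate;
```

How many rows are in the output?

37

INNER JOIN keeps only pairs where the ON condition holds.
Matching on l.vid >= r.vid.
Matched pairs: 37.
Total: 37 rows.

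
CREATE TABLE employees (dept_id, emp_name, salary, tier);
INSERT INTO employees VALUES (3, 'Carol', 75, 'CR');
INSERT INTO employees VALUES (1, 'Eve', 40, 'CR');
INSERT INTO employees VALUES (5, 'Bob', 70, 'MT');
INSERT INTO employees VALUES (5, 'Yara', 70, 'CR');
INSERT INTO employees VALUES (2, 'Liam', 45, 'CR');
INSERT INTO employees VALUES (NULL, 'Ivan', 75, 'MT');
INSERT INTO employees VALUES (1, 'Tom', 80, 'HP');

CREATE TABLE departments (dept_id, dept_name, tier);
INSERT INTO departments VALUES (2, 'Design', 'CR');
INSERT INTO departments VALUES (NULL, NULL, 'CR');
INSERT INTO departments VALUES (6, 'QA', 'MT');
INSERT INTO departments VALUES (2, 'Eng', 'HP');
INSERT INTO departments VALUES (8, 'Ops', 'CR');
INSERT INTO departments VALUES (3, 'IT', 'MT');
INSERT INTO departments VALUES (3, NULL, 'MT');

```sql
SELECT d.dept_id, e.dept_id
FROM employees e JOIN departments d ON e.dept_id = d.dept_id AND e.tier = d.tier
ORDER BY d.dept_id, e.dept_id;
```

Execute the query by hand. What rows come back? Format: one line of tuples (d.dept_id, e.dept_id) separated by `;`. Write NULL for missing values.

INNER JOIN keeps only pairs where the ON condition holds.
Matching on e.dept_id = d.dept_id AND e.tier = d.tier. A NULL in a compared column never satisfies the condition.
- dept_id=3, tier=CR: no matching d row, dropped.
- dept_id=1, tier=CR: no matching d row, dropped.
- dept_id=5, tier=MT: no matching d row, dropped.
- dept_id=5, tier=CR: no matching d row, dropped.
- dept_id=2, tier=CR: 1 matching d row(s), so 1 row(s) emitted.
- dept_id=NULL, tier=MT: no matching d row, dropped.
- dept_id=1, tier=HP: no matching d row, dropped.
After projecting and ordering:
d.dept_id | e.dept_id
2 | 2

(2, 2)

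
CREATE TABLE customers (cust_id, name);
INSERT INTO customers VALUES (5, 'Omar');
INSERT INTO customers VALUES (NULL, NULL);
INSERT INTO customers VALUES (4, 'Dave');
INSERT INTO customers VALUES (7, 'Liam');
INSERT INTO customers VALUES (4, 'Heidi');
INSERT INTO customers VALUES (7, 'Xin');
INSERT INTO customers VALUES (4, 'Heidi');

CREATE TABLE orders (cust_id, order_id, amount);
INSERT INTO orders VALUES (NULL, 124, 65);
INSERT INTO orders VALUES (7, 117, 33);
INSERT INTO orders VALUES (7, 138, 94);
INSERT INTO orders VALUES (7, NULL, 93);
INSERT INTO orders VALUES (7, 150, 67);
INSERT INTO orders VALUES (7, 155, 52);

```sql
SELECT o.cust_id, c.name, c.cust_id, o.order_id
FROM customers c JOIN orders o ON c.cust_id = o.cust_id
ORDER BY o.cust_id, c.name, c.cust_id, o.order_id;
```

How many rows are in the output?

10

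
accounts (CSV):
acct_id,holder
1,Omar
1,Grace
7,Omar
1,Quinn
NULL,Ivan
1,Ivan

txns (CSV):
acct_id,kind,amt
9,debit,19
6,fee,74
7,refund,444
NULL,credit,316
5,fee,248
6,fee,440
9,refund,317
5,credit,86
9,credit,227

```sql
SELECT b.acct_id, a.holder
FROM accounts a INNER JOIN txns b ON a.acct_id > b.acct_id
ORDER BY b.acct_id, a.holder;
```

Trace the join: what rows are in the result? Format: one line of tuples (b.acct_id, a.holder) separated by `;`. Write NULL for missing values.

(5, Omar); (5, Omar); (6, Omar); (6, Omar)

INNER JOIN keeps only pairs where the ON condition holds.
Matching on a.acct_id > b.acct_id. A NULL in a compared column never satisfies the condition.
- a (acct_id=1) has no partner → excluded.
- a (acct_id=1) has no partner → excluded.
- a (acct_id=7) pairs with 4 row(s) of b.
- a (acct_id=1) has no partner → excluded.
- a (acct_id=NULL) has no partner → excluded.
- a (acct_id=1) has no partner → excluded.
After projecting and ordering:
b.acct_id | a.holder
5 | Omar
5 | Omar
6 | Omar
6 | Omar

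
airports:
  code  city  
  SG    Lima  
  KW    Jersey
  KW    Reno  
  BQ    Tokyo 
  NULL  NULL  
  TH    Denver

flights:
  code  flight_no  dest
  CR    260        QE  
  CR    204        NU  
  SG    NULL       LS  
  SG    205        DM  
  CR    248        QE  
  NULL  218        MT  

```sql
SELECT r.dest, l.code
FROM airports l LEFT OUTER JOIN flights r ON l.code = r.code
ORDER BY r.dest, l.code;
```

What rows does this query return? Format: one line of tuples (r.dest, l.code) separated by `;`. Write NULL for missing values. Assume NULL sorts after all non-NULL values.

(DM, SG); (LS, SG); (NULL, BQ); (NULL, KW); (NULL, KW); (NULL, TH); (NULL, NULL)

LEFT JOIN keeps every row from `airports`; unmatched rows get NULL for `flights`'s columns.
Matching on l.code = r.code. A NULL in a compared column never satisfies the condition.
Matched pairs: 2; unmatched l rows kept: 5.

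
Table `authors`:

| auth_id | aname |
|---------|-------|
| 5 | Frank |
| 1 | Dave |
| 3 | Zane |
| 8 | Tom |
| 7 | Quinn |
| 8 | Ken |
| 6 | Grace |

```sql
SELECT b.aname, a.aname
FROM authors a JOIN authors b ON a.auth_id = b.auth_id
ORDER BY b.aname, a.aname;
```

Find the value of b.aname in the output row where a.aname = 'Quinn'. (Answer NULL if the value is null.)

Quinn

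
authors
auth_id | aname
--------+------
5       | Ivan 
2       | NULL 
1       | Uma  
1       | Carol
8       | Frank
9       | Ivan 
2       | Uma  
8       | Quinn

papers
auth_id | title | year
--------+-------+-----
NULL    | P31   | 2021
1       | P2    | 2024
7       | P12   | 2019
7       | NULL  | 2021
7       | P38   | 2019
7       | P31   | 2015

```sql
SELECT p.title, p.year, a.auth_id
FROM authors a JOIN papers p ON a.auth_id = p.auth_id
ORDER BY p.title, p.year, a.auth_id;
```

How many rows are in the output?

2

INNER JOIN keeps only pairs where the ON condition holds.
Matching on a.auth_id = p.auth_id. A NULL in a compared column never satisfies the condition.
- a row (auth_id=5): no match → dropped.
- a row (auth_id=2): no match → dropped.
- a row (auth_id=1): matches 1 p row(s) → 1 output row(s).
- a row (auth_id=1): matches 1 p row(s) → 1 output row(s).
- a row (auth_id=8): no match → dropped.
- a row (auth_id=9): no match → dropped.
- a row (auth_id=2): no match → dropped.
- a row (auth_id=8): no match → dropped.
Total: 2 rows.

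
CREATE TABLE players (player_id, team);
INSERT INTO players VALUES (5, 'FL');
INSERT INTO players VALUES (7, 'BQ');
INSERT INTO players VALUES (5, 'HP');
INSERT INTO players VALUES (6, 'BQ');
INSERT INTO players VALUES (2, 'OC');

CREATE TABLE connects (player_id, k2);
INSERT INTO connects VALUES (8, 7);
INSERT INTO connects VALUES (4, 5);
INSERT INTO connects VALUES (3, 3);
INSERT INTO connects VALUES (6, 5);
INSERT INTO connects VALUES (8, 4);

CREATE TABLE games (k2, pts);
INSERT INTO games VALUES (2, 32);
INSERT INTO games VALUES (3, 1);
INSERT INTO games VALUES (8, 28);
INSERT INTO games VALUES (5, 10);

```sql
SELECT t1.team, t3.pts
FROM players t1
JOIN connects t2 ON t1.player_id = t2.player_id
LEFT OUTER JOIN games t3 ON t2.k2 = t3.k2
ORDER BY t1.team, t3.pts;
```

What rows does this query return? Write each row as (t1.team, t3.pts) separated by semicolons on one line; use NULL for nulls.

Joins associate left-to-right: players INNER JOIN connects on player_id gives 1 intermediate row(s).
Then LEFT JOIN `games t3` on k2: each of those 1 rows is kept; rows whose t2.k2 has no match in t3 get NULL for t3's columns.

(BQ, 10)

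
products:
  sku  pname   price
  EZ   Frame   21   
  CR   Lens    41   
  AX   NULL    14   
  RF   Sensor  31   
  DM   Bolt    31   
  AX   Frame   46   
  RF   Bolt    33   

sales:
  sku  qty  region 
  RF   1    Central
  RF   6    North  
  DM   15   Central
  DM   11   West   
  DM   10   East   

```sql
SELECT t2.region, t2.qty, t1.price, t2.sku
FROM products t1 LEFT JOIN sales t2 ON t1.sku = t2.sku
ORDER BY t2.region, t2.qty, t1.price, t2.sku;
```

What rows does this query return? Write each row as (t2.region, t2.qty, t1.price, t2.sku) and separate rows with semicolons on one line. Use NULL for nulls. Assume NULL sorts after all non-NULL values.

LEFT JOIN keeps every row from `products`; unmatched rows get NULL for `sales`'s columns.
Matching on t1.sku = t2.sku.
- t1 row (sku=EZ): no match → kept, t2 columns NULL.
- t1 row (sku=CR): no match → kept, t2 columns NULL.
- t1 row (sku=AX): no match → kept, t2 columns NULL.
- t1 row (sku=RF): matches 2 t2 row(s) → 2 output row(s).
- t1 row (sku=DM): matches 3 t2 row(s) → 3 output row(s).
- t1 row (sku=AX): no match → kept, t2 columns NULL.
- t1 row (sku=RF): matches 2 t2 row(s) → 2 output row(s).

(Central, 1, 31, RF); (Central, 1, 33, RF); (Central, 15, 31, DM); (East, 10, 31, DM); (North, 6, 31, RF); (North, 6, 33, RF); (West, 11, 31, DM); (NULL, NULL, 14, NULL); (NULL, NULL, 21, NULL); (NULL, NULL, 41, NULL); (NULL, NULL, 46, NULL)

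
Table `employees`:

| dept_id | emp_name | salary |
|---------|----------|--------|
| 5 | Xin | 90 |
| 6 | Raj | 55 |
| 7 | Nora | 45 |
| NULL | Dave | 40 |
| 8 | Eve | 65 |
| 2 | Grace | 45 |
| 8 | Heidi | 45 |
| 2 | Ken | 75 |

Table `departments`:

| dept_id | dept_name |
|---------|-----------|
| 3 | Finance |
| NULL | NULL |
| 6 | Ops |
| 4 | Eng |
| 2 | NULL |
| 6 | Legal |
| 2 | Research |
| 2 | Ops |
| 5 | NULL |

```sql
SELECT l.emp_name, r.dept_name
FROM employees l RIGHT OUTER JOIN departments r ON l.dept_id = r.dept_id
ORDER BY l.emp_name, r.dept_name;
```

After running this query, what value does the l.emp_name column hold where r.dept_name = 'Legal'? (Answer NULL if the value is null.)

Raj

RIGHT JOIN keeps every row from `departments`; unmatched rows get NULL for `employees`'s columns.
Matching on l.dept_id = r.dept_id. A NULL in a compared column never satisfies the condition.
- dept_id=5: 1 matching r row(s), so 1 row(s) emitted.
- dept_id=6: 2 matching r row(s), so 2 row(s) emitted.
- dept_id=7: no matching r row.
- dept_id=NULL: no matching r row.
- dept_id=8: no matching r row.
- dept_id=2: 3 matching r row(s), so 3 row(s) emitted.
- dept_id=8: no matching r row.
- dept_id=2: 3 matching r row(s), so 3 row(s) emitted.
- 3 row(s) from r found no l partner → padded with NULL.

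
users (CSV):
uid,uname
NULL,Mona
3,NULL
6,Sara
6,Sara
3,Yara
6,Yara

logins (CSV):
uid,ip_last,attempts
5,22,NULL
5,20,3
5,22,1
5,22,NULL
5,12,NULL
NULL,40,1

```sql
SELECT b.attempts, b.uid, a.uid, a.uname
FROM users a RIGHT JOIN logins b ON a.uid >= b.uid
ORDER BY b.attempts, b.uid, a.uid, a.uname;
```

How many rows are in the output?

16

RIGHT JOIN keeps every row from `logins`; unmatched rows get NULL for `users`'s columns.
Matching on a.uid >= b.uid. A NULL in a compared column never satisfies the condition.
- a[0] uid=NULL → no match.
- a[1] uid=3 → no match.
- a[2] uid=6 → 5 match(es) in b → 5 row(s).
- a[3] uid=6 → 5 match(es) in b → 5 row(s).
- a[4] uid=3 → no match.
- a[5] uid=6 → 5 match(es) in b → 5 row(s).
- 1 b row(s) had no a match → kept, a columns NULL.
Total: 15 matched + 1 padded = 16 rows.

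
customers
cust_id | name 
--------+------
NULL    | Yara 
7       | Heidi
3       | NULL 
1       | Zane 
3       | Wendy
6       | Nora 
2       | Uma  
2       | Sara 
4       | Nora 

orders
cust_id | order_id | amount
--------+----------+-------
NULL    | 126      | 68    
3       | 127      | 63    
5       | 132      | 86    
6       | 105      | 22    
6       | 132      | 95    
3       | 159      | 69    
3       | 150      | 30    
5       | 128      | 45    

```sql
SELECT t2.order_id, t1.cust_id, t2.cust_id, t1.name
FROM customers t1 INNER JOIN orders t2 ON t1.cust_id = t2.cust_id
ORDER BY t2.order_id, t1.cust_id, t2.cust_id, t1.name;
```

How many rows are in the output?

8

INNER JOIN keeps only pairs where the ON condition holds.
Matching on t1.cust_id = t2.cust_id. A NULL in a compared column never satisfies the condition.
- cust_id=NULL: no matching t2 row, dropped.
- cust_id=7: no matching t2 row, dropped.
- cust_id=3: 3 matching t2 row(s), so 3 row(s) emitted.
- cust_id=1: no matching t2 row, dropped.
- cust_id=3: 3 matching t2 row(s), so 3 row(s) emitted.
- cust_id=6: 2 matching t2 row(s), so 2 row(s) emitted.
- cust_id=2: no matching t2 row, dropped.
- cust_id=2: no matching t2 row, dropped.
- cust_id=4: no matching t2 row, dropped.
Total: 8 rows.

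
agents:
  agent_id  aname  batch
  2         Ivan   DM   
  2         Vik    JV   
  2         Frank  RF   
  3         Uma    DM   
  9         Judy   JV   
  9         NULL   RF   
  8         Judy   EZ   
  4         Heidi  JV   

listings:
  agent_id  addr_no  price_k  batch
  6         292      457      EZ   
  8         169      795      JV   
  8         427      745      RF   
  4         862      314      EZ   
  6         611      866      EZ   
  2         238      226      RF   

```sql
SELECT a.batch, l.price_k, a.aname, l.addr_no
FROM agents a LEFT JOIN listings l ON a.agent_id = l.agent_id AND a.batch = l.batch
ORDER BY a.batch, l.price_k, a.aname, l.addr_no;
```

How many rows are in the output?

LEFT JOIN keeps every row from `agents`; unmatched rows get NULL for `listings`'s columns.
Matching on a.agent_id = l.agent_id AND a.batch = l.batch.
- agent_id=2, batch=DM: no l row matches, row kept with l columns NULL.
- agent_id=2, batch=JV: no l row matches, row kept with l columns NULL.
- agent_id=2, batch=RF: 1 matching l row(s), so 1 row(s) emitted.
- agent_id=3, batch=DM: no l row matches, row kept with l columns NULL.
- agent_id=9, batch=JV: no l row matches, row kept with l columns NULL.
- agent_id=9, batch=RF: no l row matches, row kept with l columns NULL.
- agent_id=8, batch=EZ: no l row matches, row kept with l columns NULL.
- agent_id=4, batch=JV: no l row matches, row kept with l columns NULL.
Total: 1 matched + 7 padded = 8 rows.

8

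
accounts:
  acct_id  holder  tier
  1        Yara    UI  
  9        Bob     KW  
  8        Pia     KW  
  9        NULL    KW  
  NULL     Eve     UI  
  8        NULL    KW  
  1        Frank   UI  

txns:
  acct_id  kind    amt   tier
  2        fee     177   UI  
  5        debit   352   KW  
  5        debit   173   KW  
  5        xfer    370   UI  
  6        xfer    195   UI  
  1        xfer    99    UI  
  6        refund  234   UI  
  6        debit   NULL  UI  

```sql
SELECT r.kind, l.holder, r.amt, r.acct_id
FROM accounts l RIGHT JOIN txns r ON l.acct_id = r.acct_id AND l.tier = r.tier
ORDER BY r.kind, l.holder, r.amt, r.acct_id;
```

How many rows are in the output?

RIGHT JOIN keeps every row from `txns`; unmatched rows get NULL for `accounts`'s columns.
Matching on l.acct_id = r.acct_id AND l.tier = r.tier. A NULL in a compared column never satisfies the condition.
- l[0] acct_id=1, tier=UI → 1 match(es) in r → 1 row(s).
- l[1] acct_id=9, tier=KW → no match.
- l[2] acct_id=8, tier=KW → no match.
- l[3] acct_id=9, tier=KW → no match.
- l[4] acct_id=NULL, tier=UI → no match.
- l[5] acct_id=8, tier=KW → no match.
- l[6] acct_id=1, tier=UI → 1 match(es) in r → 1 row(s).
- 7 r row(s) had no l match → kept, l columns NULL.
Total: 2 matched + 7 padded = 9 rows.

9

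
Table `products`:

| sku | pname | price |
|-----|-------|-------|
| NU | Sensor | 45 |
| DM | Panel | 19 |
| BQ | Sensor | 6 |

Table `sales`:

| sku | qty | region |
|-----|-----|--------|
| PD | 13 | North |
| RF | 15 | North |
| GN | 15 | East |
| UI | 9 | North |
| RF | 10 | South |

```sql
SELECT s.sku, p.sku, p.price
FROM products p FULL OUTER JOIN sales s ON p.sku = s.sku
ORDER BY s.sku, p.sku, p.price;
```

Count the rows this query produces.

8

FULL OUTER JOIN keeps every row from both sides; unmatched rows get NULL for the other side's columns.
Matching on p.sku = s.sku.
- sku=NU: no s row matches, row kept with s columns NULL.
- sku=DM: no s row matches, row kept with s columns NULL.
- sku=BQ: no s row matches, row kept with s columns NULL.
- 5 row(s) from s found no p partner → padded with NULL.
Total: 0 matched + 8 padded = 8 rows.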